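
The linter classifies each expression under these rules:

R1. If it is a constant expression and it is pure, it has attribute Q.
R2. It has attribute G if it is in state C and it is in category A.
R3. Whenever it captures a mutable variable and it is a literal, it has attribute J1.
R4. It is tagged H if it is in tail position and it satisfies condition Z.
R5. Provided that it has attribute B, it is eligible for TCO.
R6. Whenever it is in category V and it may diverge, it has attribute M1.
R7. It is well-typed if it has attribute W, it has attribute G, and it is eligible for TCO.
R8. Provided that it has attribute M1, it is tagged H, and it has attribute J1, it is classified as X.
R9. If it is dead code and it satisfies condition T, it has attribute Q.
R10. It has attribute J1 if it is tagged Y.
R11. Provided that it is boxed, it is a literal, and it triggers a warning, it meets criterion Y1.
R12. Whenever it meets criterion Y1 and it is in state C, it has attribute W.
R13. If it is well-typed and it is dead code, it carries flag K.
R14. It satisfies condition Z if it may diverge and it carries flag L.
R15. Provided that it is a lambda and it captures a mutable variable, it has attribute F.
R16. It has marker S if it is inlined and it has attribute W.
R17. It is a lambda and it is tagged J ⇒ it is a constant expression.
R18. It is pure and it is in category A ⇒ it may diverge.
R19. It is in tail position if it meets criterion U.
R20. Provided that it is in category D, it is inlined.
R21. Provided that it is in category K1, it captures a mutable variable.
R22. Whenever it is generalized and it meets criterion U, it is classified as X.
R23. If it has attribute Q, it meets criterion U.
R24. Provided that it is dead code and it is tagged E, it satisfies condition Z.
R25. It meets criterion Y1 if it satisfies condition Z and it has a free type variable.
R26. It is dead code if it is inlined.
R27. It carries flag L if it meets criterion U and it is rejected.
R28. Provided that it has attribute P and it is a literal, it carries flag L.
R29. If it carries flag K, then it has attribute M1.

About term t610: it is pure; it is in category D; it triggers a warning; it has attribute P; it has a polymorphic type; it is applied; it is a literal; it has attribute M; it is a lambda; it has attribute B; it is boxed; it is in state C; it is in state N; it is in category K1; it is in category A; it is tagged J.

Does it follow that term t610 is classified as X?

Yes

By R2 (it is in state C, it is in category A): it has attribute G.
By R5 (it has attribute B): it is eligible for TCO.
By R11 (it is boxed, it is a literal, it triggers a warning): it meets criterion Y1.
By R12 (it meets criterion Y1, it is in state C): it has attribute W.
By R17 (it is a lambda, it is tagged J): it is a constant expression.
By R18 (it is pure, it is in category A): it may diverge.
By R20 (it is in category D): it is inlined.
By R21 (it is in category K1): it captures a mutable variable.
By R26 (it is inlined): it is dead code.
By R28 (it has attribute P, it is a literal): it carries flag L.
By R1 (it is a constant expression, it is pure): it has attribute Q.
By R3 (it captures a mutable variable, it is a literal): it has attribute J1.
By R7 (it has attribute W, it has attribute G, it is eligible for TCO): it is well-typed.
By R13 (it is well-typed, it is dead code): it carries flag K.
By R14 (it may diverge, it carries flag L): it satisfies condition Z.
By R23 (it has attribute Q): it meets criterion U.
By R29 (it carries flag K): it has attribute M1.
By R19 (it meets criterion U): it is in tail position.
By R4 (it is in tail position, it satisfies condition Z): it is tagged H.
By R8 (it has attribute M1, it is tagged H, it has attribute J1): it is classified as X.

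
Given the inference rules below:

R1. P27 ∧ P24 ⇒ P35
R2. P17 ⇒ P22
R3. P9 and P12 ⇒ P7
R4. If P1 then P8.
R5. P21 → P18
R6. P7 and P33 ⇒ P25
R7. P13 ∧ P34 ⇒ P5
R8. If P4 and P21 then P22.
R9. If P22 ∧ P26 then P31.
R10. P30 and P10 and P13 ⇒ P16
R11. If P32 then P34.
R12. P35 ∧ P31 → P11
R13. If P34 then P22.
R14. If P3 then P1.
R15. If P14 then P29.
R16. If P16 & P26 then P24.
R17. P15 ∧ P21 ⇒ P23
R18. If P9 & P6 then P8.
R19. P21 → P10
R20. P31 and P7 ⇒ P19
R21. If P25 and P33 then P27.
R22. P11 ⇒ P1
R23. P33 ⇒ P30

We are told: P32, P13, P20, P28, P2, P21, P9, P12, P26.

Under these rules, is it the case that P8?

Forward chaining from the given facts derives: P7, P18, P34, P22, P10, P5, P31, P19.
Rules concluding P8: R4 needs P1; R18 needs P6 — none of these are established.

No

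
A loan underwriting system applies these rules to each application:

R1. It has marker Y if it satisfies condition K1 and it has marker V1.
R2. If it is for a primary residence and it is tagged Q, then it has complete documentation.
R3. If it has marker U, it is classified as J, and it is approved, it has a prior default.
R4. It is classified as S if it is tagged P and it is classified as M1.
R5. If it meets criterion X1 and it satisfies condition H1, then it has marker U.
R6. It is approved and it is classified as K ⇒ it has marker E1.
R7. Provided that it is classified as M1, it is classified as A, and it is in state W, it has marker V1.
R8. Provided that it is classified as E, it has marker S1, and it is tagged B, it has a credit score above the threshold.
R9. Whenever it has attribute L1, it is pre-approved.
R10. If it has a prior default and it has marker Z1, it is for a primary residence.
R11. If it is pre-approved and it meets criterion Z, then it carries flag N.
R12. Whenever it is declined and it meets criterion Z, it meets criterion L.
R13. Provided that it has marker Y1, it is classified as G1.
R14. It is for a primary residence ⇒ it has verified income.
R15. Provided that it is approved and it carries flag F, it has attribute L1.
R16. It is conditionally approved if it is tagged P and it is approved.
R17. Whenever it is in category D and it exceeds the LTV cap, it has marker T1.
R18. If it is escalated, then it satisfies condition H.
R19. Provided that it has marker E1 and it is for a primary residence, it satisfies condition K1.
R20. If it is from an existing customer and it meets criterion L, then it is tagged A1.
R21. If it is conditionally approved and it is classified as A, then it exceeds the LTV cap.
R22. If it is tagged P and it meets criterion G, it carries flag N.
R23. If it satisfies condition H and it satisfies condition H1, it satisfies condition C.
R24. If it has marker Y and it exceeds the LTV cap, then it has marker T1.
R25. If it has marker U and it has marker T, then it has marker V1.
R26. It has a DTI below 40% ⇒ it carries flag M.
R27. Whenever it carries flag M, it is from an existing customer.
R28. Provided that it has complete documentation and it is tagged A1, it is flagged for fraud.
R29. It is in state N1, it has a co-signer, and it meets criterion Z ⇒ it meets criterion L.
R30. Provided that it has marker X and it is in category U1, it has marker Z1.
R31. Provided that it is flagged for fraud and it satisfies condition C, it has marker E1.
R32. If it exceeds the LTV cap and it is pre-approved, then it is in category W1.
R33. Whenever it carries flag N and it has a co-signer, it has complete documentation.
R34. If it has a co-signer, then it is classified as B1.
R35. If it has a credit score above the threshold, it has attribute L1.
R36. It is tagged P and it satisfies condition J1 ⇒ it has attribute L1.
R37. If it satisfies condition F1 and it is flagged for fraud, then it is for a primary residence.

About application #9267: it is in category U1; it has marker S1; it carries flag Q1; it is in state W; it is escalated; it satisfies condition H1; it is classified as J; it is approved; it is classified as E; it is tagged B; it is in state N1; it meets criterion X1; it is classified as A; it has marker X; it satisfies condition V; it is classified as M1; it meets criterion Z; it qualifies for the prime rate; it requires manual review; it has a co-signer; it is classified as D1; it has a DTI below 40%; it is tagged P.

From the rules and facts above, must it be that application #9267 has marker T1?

Yes

By R5 (it meets criterion X1, it satisfies condition H1): it has marker U.
By R7 (it is classified as M1, it is classified as A, it is in state W): it has marker V1.
By R8 (it is classified as E, it has marker S1, it is tagged B): it has a credit score above the threshold.
By R16 (it is tagged P, it is approved): it is conditionally approved.
By R18 (it is escalated): it satisfies condition H.
By R21 (it is conditionally approved, it is classified as A): it exceeds the LTV cap.
By R23 (it satisfies condition H, it satisfies condition H1): it satisfies condition C.
By R26 (it has a DTI below 40%): it carries flag M.
By R27 (it carries flag M): it is from an existing customer.
By R29 (it is in state N1, it has a co-signer, it meets criterion Z): it meets criterion L.
By R30 (it has marker X, it is in category U1): it has marker Z1.
By R35 (it has a credit score above the threshold): it has attribute L1.
By R3 (it has marker U, it is classified as J, it is approved): it has a prior default.
By R9 (it has attribute L1): it is pre-approved.
By R10 (it has a prior default, it has marker Z1): it is for a primary residence.
By R11 (it is pre-approved, it meets criterion Z): it carries flag N.
By R20 (it is from an existing customer, it meets criterion L): it is tagged A1.
By R33 (it carries flag N, it has a co-signer): it has complete documentation.
By R28 (it has complete documentation, it is tagged A1): it is flagged for fraud.
By R31 (it is flagged for fraud, it satisfies condition C): it has marker E1.
By R19 (it has marker E1, it is for a primary residence): it satisfies condition K1.
By R1 (it satisfies condition K1, it has marker V1): it has marker Y.
By R24 (it has marker Y, it exceeds the LTV cap): it has marker T1.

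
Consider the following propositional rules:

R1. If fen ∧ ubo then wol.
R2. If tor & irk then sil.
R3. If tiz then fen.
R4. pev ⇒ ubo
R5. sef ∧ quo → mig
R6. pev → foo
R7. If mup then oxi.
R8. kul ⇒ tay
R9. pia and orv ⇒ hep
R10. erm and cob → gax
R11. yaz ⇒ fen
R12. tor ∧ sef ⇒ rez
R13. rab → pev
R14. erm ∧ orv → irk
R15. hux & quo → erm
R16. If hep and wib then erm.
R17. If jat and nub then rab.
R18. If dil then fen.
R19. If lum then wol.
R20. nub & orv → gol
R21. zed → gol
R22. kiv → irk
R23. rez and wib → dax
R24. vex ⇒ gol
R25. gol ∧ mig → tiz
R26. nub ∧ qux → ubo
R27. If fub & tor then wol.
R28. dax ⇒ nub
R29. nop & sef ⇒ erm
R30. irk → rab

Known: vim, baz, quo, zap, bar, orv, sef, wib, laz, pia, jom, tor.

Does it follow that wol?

Yes

mig  (by R5: sef, quo)
hep  (by R9: pia, orv)
rez  (by R12: tor, sef)
erm  (by R16: hep, wib)
dax  (by R23: rez, wib)
nub  (by R28: dax)
irk  (by R14: erm, orv)
gol  (by R20: nub, orv)
tiz  (by R25: gol, mig)
rab  (by R30: irk)
fen  (by R3: tiz)
pev  (by R13: rab)
ubo  (by R4: pev)
wol  (by R1: fen, ubo)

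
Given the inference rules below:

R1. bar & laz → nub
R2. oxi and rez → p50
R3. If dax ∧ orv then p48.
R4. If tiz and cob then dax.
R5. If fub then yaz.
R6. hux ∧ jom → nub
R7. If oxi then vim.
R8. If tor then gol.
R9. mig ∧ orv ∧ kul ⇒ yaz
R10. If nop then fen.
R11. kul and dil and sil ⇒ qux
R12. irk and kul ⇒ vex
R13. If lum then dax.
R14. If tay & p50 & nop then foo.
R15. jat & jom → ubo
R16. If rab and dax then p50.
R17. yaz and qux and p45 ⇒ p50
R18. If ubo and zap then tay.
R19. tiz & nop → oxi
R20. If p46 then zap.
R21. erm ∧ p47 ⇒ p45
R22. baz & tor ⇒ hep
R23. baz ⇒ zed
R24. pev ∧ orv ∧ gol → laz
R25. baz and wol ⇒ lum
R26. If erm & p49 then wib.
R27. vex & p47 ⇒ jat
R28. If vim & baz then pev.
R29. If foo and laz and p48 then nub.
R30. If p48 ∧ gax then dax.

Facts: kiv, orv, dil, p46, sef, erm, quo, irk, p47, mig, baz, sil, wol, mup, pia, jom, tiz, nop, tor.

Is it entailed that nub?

No

Forward chaining from the given facts derives: gol, fen, oxi, zap, p45, hep, zed, lum, vim, dax, pev, p48, laz.
Rules concluding nub: R1 needs bar; R6 needs hux; R29 needs foo — none of these are established.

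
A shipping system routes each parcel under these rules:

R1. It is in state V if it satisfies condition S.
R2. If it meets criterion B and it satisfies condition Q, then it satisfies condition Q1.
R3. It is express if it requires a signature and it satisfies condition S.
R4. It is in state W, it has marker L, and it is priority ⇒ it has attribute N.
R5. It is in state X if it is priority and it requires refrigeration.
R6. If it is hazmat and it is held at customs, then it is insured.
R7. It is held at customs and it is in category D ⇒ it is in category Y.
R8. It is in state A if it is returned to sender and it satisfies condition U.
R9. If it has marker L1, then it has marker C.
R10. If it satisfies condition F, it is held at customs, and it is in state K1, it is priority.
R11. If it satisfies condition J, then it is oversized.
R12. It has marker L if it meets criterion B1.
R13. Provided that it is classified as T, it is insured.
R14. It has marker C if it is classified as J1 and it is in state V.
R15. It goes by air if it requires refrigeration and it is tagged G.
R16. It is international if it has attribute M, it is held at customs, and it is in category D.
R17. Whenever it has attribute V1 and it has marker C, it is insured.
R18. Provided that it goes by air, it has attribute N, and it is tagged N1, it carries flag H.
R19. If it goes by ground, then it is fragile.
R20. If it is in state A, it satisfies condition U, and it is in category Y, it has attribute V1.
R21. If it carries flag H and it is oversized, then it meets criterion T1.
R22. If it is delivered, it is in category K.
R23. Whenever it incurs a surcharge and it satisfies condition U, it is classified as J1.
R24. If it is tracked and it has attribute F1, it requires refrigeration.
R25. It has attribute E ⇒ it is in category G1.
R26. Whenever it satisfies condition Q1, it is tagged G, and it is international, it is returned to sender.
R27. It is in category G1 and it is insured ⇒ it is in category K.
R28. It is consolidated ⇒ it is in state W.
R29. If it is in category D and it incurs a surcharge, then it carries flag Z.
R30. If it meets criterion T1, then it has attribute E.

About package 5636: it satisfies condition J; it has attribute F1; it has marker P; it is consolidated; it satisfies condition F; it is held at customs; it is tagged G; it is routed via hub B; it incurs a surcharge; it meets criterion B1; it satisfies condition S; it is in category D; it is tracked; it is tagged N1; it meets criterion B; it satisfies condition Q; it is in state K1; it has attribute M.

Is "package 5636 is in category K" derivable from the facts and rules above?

No

Forward chaining from the given facts derives: is in state V, satisfies condition Q1, is in category Y, is priority, is oversized, has marker L, is international, requires refrigeration, is returned to sender, is in state W, carries flag Z, has attribute N, is in state X, goes by air, carries flag H, meets criterion T1, has attribute E, is in category G1.
Rules concluding "it is in category K": R22 needs "it is delivered"; R27 needs "it is insured" — none of these are established.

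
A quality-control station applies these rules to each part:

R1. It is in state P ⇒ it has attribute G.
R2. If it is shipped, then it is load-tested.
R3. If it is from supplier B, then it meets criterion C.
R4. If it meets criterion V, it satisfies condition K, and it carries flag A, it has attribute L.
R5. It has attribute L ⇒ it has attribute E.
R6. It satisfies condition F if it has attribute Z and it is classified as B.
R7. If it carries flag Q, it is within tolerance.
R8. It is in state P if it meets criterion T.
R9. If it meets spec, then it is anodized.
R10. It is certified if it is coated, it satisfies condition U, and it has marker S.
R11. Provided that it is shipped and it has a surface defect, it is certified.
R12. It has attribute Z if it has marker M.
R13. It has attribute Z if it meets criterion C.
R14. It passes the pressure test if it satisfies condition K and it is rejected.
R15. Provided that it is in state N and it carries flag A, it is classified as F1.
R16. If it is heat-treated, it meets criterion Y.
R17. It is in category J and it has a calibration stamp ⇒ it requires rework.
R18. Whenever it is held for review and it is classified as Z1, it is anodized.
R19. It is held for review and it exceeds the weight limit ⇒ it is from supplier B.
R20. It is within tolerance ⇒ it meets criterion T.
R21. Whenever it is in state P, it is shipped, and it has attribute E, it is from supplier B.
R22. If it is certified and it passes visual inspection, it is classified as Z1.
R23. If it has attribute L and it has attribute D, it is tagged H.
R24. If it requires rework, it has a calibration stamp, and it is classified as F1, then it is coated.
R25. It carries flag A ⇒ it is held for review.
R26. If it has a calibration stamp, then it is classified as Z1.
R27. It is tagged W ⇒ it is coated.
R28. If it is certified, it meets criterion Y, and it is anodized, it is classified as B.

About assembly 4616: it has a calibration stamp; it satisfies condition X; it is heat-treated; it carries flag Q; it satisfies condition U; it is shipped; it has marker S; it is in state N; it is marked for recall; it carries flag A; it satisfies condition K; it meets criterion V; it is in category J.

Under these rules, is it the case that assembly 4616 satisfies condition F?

Yes

By R4 (it meets criterion V, it satisfies condition K, it carries flag A): it has attribute L.
By R5 (it has attribute L): it has attribute E.
By R7 (it carries flag Q): it is within tolerance.
By R15 (it is in state N, it carries flag A): it is classified as F1.
By R16 (it is heat-treated): it meets criterion Y.
By R17 (it is in category J, it has a calibration stamp): it requires rework.
By R20 (it is within tolerance): it meets criterion T.
By R24 (it requires rework, it has a calibration stamp, it is classified as F1): it is coated.
By R25 (it carries flag A): it is held for review.
By R26 (it has a calibration stamp): it is classified as Z1.
By R8 (it meets criterion T): it is in state P.
By R10 (it is coated, it satisfies condition U, it has marker S): it is certified.
By R18 (it is held for review, it is classified as Z1): it is anodized.
By R21 (it is in state P, it is shipped, it has attribute E): it is from supplier B.
By R28 (it is certified, it meets criterion Y, it is anodized): it is classified as B.
By R3 (it is from supplier B): it meets criterion C.
By R13 (it meets criterion C): it has attribute Z.
By R6 (it has attribute Z, it is classified as B): it satisfies condition F.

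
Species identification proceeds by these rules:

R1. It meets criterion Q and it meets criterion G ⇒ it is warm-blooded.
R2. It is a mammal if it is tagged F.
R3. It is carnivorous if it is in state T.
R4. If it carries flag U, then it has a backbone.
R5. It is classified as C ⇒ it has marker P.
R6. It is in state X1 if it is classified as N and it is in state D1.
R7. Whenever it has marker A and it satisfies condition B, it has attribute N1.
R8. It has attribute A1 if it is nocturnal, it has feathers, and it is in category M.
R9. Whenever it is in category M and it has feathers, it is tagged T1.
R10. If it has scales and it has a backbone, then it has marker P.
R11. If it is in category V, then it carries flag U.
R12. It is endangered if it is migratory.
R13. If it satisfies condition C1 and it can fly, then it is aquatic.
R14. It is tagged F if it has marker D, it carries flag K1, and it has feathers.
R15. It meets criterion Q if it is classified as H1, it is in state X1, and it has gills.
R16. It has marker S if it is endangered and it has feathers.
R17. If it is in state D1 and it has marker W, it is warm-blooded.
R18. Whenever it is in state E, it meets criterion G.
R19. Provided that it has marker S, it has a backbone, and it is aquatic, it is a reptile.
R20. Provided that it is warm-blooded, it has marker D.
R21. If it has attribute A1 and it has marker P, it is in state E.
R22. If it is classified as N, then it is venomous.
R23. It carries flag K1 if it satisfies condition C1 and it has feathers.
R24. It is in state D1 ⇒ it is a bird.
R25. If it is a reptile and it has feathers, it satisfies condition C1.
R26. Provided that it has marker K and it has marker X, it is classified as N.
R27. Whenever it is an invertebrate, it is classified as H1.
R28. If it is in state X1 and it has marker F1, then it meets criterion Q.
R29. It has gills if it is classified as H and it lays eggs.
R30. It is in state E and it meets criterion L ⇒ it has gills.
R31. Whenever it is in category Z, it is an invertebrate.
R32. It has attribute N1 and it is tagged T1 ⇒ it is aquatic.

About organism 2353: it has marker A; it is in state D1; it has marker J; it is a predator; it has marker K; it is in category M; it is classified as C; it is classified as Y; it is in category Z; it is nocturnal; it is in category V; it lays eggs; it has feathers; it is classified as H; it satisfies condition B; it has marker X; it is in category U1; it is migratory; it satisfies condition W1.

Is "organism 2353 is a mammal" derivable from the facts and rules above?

Yes

By R5 (it is classified as C): it has marker P.
By R7 (it has marker A, it satisfies condition B): it has attribute N1.
By R8 (it is nocturnal, it has feathers, it is in category M): it has attribute A1.
By R9 (it is in category M, it has feathers): it is tagged T1.
By R11 (it is in category V): it carries flag U.
By R12 (it is migratory): it is endangered.
By R16 (it is endangered, it has feathers): it has marker S.
By R21 (it has attribute A1, it has marker P): it is in state E.
By R26 (it has marker K, it has marker X): it is classified as N.
By R29 (it is classified as H, it lays eggs): it has gills.
By R31 (it is in category Z): it is an invertebrate.
By R32 (it has attribute N1, it is tagged T1): it is aquatic.
By R4 (it carries flag U): it has a backbone.
By R6 (it is classified as N, it is in state D1): it is in state X1.
By R18 (it is in state E): it meets criterion G.
By R19 (it has marker S, it has a backbone, it is aquatic): it is a reptile.
By R25 (it is a reptile, it has feathers): it satisfies condition C1.
By R27 (it is an invertebrate): it is classified as H1.
By R15 (it is classified as H1, it is in state X1, it has gills): it meets criterion Q.
By R23 (it satisfies condition C1, it has feathers): it carries flag K1.
By R1 (it meets criterion Q, it meets criterion G): it is warm-blooded.
By R20 (it is warm-blooded): it has marker D.
By R14 (it has marker D, it carries flag K1, it has feathers): it is tagged F.
By R2 (it is tagged F): it is a mammal.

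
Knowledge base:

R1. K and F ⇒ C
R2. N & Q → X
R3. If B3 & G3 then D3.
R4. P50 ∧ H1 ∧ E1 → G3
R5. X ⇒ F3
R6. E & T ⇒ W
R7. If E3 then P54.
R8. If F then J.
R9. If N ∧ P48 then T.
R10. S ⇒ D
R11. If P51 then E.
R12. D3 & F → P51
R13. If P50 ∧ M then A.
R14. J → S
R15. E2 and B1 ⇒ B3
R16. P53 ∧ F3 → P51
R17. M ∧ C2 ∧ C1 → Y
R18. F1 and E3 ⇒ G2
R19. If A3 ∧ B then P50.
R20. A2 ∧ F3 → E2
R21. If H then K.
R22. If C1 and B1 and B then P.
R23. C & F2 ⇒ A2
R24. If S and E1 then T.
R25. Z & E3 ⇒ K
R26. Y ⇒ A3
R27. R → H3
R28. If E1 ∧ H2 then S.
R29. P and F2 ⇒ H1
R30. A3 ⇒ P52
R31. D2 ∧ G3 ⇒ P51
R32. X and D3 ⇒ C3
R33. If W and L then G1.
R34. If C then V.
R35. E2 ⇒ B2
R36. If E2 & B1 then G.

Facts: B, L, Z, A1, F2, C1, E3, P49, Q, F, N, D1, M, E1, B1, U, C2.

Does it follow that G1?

X  (by R2: N, Q)
F3  (by R5: X)
J  (by R8: F)
S  (by R14: J)
Y  (by R17: M, C2, C1)
P  (by R22: C1, B1, B)
T  (by R24: S, E1)
K  (by R25: Z, E3)
A3  (by R26: Y)
H1  (by R29: P, F2)
C  (by R1: K, F)
P50  (by R19: A3, B)
A2  (by R23: C, F2)
G3  (by R4: P50, H1, E1)
E2  (by R20: A2, F3)
B3  (by R15: E2, B1)
D3  (by R3: B3, G3)
P51  (by R12: D3, F)
E  (by R11: P51)
W  (by R6: E, T)
G1  (by R33: W, L)

Yes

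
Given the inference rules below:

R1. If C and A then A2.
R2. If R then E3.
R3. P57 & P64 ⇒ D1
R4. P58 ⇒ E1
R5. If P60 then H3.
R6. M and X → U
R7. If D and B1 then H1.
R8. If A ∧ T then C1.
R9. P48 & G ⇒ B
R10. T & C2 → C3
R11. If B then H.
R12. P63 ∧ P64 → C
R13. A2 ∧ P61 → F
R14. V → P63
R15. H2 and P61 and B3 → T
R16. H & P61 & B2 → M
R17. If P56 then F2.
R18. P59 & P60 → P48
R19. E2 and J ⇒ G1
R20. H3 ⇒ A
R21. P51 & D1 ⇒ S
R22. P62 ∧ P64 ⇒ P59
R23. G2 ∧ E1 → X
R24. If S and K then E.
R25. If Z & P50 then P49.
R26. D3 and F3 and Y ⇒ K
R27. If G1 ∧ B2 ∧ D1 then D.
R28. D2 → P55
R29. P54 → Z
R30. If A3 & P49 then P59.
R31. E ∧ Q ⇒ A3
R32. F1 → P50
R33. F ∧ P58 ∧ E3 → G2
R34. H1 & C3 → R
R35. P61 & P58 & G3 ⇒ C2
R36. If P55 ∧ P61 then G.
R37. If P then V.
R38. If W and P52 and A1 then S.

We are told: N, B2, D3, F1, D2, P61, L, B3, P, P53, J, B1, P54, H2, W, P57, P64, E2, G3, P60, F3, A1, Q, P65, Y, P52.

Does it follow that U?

Forward chaining from the given facts derives: D1, H3, T, G1, A, K, D, P55, Z, P50, G, V, S, H1, C1, P63, E, P49, A3, C, P59, A2, F, P48, B, H, M.
The only rule concluding U is R6, which needs X; that is never established.

No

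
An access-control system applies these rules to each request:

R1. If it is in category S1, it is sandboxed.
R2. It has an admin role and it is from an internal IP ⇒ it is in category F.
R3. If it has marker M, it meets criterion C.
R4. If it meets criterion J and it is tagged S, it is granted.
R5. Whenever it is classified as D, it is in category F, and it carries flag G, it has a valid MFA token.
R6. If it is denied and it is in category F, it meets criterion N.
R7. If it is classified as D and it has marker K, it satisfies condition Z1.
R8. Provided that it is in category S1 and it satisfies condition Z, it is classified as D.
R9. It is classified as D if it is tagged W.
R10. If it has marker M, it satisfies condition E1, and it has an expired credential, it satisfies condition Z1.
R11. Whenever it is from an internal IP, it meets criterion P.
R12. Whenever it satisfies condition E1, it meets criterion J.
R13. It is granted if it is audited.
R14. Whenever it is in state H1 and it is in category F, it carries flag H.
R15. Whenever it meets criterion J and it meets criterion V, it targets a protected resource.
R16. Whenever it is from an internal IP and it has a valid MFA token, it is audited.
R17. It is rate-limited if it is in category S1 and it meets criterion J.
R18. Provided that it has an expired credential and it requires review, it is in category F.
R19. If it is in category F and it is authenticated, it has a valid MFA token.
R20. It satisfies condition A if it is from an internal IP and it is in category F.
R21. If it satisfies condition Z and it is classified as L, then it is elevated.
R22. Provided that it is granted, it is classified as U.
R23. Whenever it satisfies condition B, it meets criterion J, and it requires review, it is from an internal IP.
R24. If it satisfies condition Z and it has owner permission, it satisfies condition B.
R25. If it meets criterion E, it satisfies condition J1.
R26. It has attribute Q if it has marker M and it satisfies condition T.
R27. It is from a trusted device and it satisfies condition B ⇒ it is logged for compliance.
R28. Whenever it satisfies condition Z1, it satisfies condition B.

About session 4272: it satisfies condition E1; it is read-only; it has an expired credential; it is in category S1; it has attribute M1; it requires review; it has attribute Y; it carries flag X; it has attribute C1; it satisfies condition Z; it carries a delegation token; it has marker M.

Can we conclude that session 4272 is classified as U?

Forward chaining from the given facts derives: is sandboxed, meets criterion C, is classified as D, satisfies condition Z1, meets criterion J, is rate-limited, is in category F, satisfies condition B, is from an internal IP, meets criterion P, satisfies condition A.
The only rule concluding "it is classified as U" is R22, which needs "it is granted"; that is never established.

No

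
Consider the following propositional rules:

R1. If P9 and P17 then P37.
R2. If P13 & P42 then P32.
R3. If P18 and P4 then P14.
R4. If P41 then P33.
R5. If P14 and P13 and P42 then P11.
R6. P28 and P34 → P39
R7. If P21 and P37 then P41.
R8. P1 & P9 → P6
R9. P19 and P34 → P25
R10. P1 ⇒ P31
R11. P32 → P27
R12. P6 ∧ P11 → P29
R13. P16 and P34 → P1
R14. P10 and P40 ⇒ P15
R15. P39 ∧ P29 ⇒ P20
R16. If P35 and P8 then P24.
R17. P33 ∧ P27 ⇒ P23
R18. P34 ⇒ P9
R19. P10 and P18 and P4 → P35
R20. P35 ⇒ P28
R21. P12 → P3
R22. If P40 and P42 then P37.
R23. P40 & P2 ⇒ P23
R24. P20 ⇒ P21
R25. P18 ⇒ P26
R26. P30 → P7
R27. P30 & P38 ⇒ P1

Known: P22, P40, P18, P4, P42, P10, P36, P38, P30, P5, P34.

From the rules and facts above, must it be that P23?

Forward chaining from the given facts derives: P14, P15, P9, P35, P28, P37, P26, P7, P1, P39, P6, P31.
Rules concluding P23: R17 needs P33; R23 needs P2 — none of these are established.

No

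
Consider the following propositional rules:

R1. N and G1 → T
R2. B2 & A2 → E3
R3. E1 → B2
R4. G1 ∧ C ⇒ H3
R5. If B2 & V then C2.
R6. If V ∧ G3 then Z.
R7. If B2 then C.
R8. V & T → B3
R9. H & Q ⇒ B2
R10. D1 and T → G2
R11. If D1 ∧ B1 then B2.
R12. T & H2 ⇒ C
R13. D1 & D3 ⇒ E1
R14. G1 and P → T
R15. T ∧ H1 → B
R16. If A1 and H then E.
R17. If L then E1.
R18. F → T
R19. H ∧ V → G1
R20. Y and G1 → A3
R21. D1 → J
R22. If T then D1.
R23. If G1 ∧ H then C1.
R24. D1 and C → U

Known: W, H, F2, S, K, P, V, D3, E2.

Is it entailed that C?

Yes

G1  (by R19: H, V)
T  (by R14: G1, P)
D1  (by R22: T)
E1  (by R13: D1, D3)
B2  (by R3: E1)
C  (by R7: B2)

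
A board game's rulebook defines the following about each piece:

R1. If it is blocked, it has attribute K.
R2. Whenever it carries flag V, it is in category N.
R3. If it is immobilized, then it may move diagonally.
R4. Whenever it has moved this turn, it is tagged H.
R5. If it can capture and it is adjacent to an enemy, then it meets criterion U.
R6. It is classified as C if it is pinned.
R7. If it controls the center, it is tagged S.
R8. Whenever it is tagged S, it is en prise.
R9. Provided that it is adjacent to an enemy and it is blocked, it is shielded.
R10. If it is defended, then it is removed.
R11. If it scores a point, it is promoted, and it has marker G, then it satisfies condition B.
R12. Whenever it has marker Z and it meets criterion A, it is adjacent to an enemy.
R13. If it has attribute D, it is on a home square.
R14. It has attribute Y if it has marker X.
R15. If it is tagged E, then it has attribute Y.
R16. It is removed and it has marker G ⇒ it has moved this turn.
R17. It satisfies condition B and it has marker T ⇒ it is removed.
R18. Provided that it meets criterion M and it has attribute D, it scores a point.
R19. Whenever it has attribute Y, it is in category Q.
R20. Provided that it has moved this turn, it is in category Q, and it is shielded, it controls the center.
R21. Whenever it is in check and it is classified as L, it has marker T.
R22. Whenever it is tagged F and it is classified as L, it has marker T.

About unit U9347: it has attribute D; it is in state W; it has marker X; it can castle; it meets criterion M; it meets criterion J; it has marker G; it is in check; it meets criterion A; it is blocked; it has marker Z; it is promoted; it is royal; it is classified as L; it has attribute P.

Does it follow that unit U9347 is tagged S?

Yes

By R12 (it has marker Z, it meets criterion A): it is adjacent to an enemy.
By R14 (it has marker X): it has attribute Y.
By R18 (it meets criterion M, it has attribute D): it scores a point.
By R19 (it has attribute Y): it is in category Q.
By R21 (it is in check, it is classified as L): it has marker T.
By R9 (it is adjacent to an enemy, it is blocked): it is shielded.
By R11 (it scores a point, it is promoted, it has marker G): it satisfies condition B.
By R17 (it satisfies condition B, it has marker T): it is removed.
By R16 (it is removed, it has marker G): it has moved this turn.
By R20 (it has moved this turn, it is in category Q, it is shielded): it controls the center.
By R7 (it controls the center): it is tagged S.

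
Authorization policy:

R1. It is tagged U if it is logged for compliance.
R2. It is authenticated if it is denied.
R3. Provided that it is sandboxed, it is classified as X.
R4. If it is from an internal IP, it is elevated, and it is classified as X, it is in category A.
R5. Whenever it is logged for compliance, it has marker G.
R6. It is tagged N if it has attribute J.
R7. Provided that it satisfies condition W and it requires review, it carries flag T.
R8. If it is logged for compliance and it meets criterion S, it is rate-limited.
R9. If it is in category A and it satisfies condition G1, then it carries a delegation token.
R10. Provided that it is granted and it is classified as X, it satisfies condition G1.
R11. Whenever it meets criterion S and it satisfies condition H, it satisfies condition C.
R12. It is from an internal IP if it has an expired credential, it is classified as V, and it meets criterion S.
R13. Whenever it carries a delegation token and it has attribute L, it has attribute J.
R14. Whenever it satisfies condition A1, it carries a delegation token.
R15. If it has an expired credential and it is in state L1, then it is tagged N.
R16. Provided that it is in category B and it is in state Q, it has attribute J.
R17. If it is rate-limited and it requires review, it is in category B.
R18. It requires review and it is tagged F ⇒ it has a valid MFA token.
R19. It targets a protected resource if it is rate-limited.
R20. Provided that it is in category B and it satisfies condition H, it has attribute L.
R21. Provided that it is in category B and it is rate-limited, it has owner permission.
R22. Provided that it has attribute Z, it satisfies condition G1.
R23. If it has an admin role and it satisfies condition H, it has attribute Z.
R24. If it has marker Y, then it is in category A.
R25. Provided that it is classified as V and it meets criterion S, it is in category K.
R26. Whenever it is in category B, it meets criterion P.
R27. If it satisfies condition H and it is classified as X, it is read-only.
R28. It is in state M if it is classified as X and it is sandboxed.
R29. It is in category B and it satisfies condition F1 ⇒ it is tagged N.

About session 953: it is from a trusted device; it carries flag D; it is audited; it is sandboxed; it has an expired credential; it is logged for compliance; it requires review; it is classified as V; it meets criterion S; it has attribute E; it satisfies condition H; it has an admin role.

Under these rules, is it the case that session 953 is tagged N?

No

Forward chaining from the given facts derives: is tagged U, is classified as X, has marker G, is rate-limited, satisfies condition C, is from an internal IP, is in category B, targets a protected resource, has attribute L, has owner permission, has attribute Z, is in category K, meets criterion P, is read-only, is in state M, satisfies condition G1.
Rules concluding "it is tagged N": R6 needs "it has attribute J"; R15 needs "it is in state L1"; R29 needs "it satisfies condition F1" — none of these are established.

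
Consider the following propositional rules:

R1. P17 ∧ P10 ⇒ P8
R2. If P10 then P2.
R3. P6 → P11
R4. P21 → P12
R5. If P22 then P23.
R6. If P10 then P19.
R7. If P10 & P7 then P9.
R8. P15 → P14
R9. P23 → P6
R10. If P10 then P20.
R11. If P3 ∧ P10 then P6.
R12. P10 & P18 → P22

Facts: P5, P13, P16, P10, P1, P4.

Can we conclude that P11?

Forward chaining from the given facts derives: P2, P19, P20.
The only rule concluding P11 is R3, which needs P6; that is never established.

No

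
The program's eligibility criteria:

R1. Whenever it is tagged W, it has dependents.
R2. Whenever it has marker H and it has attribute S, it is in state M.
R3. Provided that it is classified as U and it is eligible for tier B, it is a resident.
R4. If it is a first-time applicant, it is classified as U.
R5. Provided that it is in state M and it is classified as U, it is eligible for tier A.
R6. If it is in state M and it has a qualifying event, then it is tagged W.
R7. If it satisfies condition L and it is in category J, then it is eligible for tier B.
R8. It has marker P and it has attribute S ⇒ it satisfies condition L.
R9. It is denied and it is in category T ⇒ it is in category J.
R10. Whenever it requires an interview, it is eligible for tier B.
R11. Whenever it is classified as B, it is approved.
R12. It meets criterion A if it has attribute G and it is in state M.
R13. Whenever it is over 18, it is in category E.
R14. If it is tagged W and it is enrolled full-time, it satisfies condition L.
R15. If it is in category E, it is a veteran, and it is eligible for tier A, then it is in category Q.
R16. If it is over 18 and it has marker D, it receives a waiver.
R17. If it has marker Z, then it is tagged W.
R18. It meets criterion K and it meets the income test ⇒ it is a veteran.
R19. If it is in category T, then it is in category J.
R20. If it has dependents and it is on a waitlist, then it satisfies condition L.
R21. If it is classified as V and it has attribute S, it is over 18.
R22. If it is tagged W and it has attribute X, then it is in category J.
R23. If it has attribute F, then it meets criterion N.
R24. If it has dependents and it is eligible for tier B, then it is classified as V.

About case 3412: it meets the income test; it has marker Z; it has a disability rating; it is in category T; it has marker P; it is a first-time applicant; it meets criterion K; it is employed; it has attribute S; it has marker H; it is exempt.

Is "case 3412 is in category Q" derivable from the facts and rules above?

Yes

By R2 (it has marker H, it has attribute S): it is in state M.
By R4 (it is a first-time applicant): it is classified as U.
By R5 (it is in state M, it is classified as U): it is eligible for tier A.
By R8 (it has marker P, it has attribute S): it satisfies condition L.
By R17 (it has marker Z): it is tagged W.
By R18 (it meets criterion K, it meets the income test): it is a veteran.
By R19 (it is in category T): it is in category J.
By R1 (it is tagged W): it has dependents.
By R7 (it satisfies condition L, it is in category J): it is eligible for tier B.
By R24 (it has dependents, it is eligible for tier B): it is classified as V.
By R21 (it is classified as V, it has attribute S): it is over 18.
By R13 (it is over 18): it is in category E.
By R15 (it is in category E, it is a veteran, it is eligible for tier A): it is in category Q.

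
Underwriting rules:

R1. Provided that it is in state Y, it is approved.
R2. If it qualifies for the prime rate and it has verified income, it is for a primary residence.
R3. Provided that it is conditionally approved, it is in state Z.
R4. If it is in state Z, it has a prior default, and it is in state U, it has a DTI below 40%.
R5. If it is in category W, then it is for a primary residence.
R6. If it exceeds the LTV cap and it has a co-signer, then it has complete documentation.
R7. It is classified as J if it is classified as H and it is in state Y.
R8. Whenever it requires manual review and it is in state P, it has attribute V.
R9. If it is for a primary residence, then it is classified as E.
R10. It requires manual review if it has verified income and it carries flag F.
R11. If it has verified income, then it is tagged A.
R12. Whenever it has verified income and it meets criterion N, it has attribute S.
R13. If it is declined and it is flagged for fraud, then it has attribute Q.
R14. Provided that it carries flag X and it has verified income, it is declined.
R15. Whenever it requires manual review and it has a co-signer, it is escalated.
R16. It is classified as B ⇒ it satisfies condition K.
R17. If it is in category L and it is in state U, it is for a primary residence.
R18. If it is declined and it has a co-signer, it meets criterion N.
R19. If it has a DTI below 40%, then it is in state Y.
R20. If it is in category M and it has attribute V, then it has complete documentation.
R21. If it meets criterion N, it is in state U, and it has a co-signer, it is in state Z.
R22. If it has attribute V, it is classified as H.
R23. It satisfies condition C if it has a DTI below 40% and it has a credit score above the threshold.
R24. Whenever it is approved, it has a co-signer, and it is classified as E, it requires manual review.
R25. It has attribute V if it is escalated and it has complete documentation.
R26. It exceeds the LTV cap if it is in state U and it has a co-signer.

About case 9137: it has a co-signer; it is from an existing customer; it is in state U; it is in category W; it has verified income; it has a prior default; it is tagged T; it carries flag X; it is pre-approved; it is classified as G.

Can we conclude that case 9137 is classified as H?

By R5 (it is in category W): it is for a primary residence.
By R9 (it is for a primary residence): it is classified as E.
By R14 (it carries flag X, it has verified income): it is declined.
By R18 (it is declined, it has a co-signer): it meets criterion N.
By R21 (it meets criterion N, it is in state U, it has a co-signer): it is in state Z.
By R26 (it is in state U, it has a co-signer): it exceeds the LTV cap.
By R4 (it is in state Z, it has a prior default, it is in state U): it has a DTI below 40%.
By R6 (it exceeds the LTV cap, it has a co-signer): it has complete documentation.
By R19 (it has a DTI below 40%): it is in state Y.
By R1 (it is in state Y): it is approved.
By R24 (it is approved, it has a co-signer, it is classified as E): it requires manual review.
By R15 (it requires manual review, it has a co-signer): it is escalated.
By R25 (it is escalated, it has complete documentation): it has attribute V.
By R22 (it has attribute V): it is classified as H.

Yes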